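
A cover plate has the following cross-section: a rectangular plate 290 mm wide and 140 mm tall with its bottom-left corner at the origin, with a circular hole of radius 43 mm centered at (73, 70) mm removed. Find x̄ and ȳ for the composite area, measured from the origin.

x̄ = 157.02 mm, ȳ = 70.00 mm

plate: A = 290 × 140 = 40600.00, centroid at (145.00, 70.00).
hole: A = −π·43² = -5808.80, centroid at (73.00, 70.00).
ΣA = 34791.20 mm², ΣAx̄ = 5462957.25 mm³, ΣAȳ = 2435383.66 mm³.
x̄ = 5462957.25/34791.20 = 157.02 mm; ȳ = 2435383.66/34791.20 = 70.00 mm.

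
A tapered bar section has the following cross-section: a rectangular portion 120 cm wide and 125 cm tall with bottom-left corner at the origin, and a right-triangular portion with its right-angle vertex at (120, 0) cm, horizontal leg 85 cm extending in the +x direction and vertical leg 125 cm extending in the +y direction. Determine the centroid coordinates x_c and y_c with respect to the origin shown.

Part | A | x̄ᵢ | ȳᵢ | A·x̄ᵢ | A·ȳᵢ
rectangular portion | 15000.00 | 60.00 | 62.50 | 900000.00 | 937500.00
triangular portion | 5312.50 | 148.33 | 41.67 | 788020.83 | 221354.17
Σ | 20312.50 |  |  | 1688020.83 | 1158854.17
x_c = 1688020.83 / 20312.50 = 83.10 cm
y_c = 1158854.17 / 20312.50 = 57.05 cm

x_c = 83.10 cm, y_c = 57.05 cm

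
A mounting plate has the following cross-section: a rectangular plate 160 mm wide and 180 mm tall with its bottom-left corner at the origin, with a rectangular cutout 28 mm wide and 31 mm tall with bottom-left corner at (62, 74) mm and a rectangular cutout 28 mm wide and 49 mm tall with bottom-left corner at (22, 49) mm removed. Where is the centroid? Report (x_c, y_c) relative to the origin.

x_c = 82.40 mm, y_c = 90.87 mm

Part | A | x̄ᵢ | ȳᵢ | A·x̄ᵢ | A·ȳᵢ
plate | 28800.00 | 80.00 | 90.00 | 2304000.00 | 2592000.00
hole 1 | -868.00 | 76.00 | 89.50 | -65968.00 | -77686.00
hole 2 | -1372.00 | 36.00 | 73.50 | -49392.00 | -100842.00
Σ | 26560.00 |  |  | 2188640.00 | 2413472.00
x_c = 2188640.00 / 26560.00 = 82.40 mm
y_c = 2413472.00 / 26560.00 = 90.87 mm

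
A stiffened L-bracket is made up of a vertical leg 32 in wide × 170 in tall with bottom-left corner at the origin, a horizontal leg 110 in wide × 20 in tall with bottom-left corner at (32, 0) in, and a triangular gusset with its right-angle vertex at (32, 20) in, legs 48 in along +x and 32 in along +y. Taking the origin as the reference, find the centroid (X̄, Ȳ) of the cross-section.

X̄ = 37.50 in, Ȳ = 60.41 in

vertical leg: A = 32 × 170 = 5440.00, centroid at (16.00, 85.00).
horizontal leg: A = 110 × 20 = 2200.00, centroid at (87.00, 10.00).
gusset: A = ½·48·32 = 768.00, centroid at (48.00, 30.67).
ΣA = 8408.00 in², ΣAX̄ = 315304.00 in³, ΣAȲ = 507952.00 in³.
X̄ = 315304.00/8408.00 = 37.50 in; Ȳ = 507952.00/8408.00 = 60.41 in.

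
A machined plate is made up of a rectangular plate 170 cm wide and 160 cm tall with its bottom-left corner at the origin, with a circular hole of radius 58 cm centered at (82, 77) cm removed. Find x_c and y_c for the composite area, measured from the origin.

x_c = 86.91 cm, y_c = 81.91 cm

Part | A | x̄ᵢ | ȳᵢ | A·x̄ᵢ | A·ȳᵢ
plate | 27200.00 | 85.00 | 80.00 | 2312000.00 | 2176000.00
hole | -10568.32 | 82.00 | 77.00 | -866602.05 | -813760.46
Σ | 16631.68 |  |  | 1445397.95 | 1362239.54
x_c = 1445397.95 / 16631.68 = 86.91 cm
y_c = 1362239.54 / 16631.68 = 81.91 cm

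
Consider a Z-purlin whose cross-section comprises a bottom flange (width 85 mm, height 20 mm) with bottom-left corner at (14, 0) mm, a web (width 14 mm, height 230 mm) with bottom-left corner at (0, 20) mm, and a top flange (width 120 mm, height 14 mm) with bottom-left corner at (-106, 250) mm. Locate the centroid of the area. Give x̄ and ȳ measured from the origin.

bottom flange: A = 85 × 20 = 1700.00, centroid at (56.50, 10.00).
web: A = 14 × 230 = 3220.00, centroid at (7.00, 135.00).
top flange: A = 120 × 14 = 1680.00, centroid at (-46.00, 257.00).
ΣA = 6600.00 mm², ΣAx̄ = 41310.00 mm³, ΣAȳ = 883460.00 mm³.
x̄ = 41310.00/6600.00 = 6.26 mm; ȳ = 883460.00/6600.00 = 133.86 mm.

x̄ = 6.26 mm, ȳ = 133.86 mm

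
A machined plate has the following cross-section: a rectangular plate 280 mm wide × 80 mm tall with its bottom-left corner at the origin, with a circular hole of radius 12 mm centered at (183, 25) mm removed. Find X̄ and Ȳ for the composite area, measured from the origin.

plate: A = 280 × 80 = 22400.00, centroid at (140.00, 40.00).
hole: A = −π·12² = -452.39, centroid at (183.00, 25.00).
ΣA = 21947.61 mm²
ΣAX̄ = (22400.00)(140.00) + (-452.39)(183.00) = 3053212.75 mm³
ΣAȲ = (22400.00)(40.00) + (-452.39)(25.00) = 884690.27 mm³
X̄ = 3053212.75 / 21947.61 = 139.11 mm
Ȳ = 884690.27 / 21947.61 = 40.31 mm

X̄ = 139.11 mm, Ȳ = 40.31 mm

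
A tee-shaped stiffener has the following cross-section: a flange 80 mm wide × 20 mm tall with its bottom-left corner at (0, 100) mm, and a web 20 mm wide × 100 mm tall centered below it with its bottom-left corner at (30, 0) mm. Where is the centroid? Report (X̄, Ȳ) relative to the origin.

Part | A | x̄ᵢ | ȳᵢ | A·x̄ᵢ | A·ȳᵢ
web | 2000.00 | 40.00 | 50.00 | 80000.00 | 100000.00
flange | 1600.00 | 40.00 | 110.00 | 64000.00 | 176000.00
Σ | 3600.00 |  |  | 144000.00 | 276000.00
X̄ = 144000.00 / 3600.00 = 40.00 mm
Ȳ = 276000.00 / 3600.00 = 76.67 mm

X̄ = 40.00 mm, Ȳ = 76.67 mm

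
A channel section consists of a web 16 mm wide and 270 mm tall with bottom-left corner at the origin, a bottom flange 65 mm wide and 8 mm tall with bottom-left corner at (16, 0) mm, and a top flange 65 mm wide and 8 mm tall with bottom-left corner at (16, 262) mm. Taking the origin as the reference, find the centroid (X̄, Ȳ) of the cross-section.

X̄ = 15.86 mm, Ȳ = 135.00 mm

web: A = 16 × 270 = 4320.00, centroid at (8.00, 135.00).
bottom flange: A = 65 × 8 = 520.00, centroid at (48.50, 4.00).
top flange: A = 65 × 8 = 520.00, centroid at (48.50, 266.00).
ΣA = 5360.00 mm², ΣAX̄ = 85000.00 mm³, ΣAȲ = 723600.00 mm³.
X̄ = 85000.00/5360.00 = 15.86 mm; Ȳ = 723600.00/5360.00 = 135.00 mm.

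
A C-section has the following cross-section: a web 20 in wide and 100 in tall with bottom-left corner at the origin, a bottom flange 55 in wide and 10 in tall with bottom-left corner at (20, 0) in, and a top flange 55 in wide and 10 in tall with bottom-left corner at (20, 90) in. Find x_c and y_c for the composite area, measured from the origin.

web: A = 20 × 100 = 2000.00, centroid at (10.00, 50.00).
bottom flange: A = 55 × 10 = 550.00, centroid at (47.50, 5.00).
top flange: A = 55 × 10 = 550.00, centroid at (47.50, 95.00).
ΣA = 3100.00 in²
ΣAx_c = (2000.00)(10.00) + (550.00)(47.50) + (550.00)(47.50) = 72250.00 in³
ΣAy_c = (2000.00)(50.00) + (550.00)(5.00) + (550.00)(95.00) = 155000.00 in³
x_c = 72250.00 / 3100.00 = 23.31 in
y_c = 155000.00 / 3100.00 = 50.00 in

x_c = 23.31 in, y_c = 50.00 in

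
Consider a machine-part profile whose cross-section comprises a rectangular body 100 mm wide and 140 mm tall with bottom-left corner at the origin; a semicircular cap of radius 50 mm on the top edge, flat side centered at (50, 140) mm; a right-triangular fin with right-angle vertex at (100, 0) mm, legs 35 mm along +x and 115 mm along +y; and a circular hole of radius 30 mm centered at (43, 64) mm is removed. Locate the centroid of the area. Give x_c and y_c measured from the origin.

Part | A | x̄ᵢ | ȳᵢ | A·x̄ᵢ | A·ȳᵢ
rectangular body | 14000.00 | 50.00 | 70.00 | 700000.00 | 980000.00
semicircular top | 3926.99 | 50.00 | 161.22 | 196349.54 | 633112.05
triangular fin | 2012.50 | 111.67 | 38.33 | 224729.17 | 77145.83
hole | -2827.43 | 43.00 | 64.00 | -121579.64 | -180955.74
Σ | 17112.06 |  |  | 999499.07 | 1509302.14
x_c = 999499.07 / 17112.06 = 58.41 mm
y_c = 1509302.14 / 17112.06 = 88.20 mm

x_c = 58.41 mm, y_c = 88.20 mm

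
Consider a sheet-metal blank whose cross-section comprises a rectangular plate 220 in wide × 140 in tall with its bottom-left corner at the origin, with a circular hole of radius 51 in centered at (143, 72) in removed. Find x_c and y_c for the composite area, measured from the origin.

plate: A = 220 × 140 = 30800.00, centroid at (110.00, 70.00).
hole: A = −π·51² = -8171.28, centroid at (143.00, 72.00).
ΣA = 22628.72 in², ΣAx_c = 2219506.60 in³, ΣAy_c = 1567667.66 in³.
x_c = 2219506.60/22628.72 = 98.08 in; y_c = 1567667.66/22628.72 = 69.28 in.

x_c = 98.08 in, y_c = 69.28 in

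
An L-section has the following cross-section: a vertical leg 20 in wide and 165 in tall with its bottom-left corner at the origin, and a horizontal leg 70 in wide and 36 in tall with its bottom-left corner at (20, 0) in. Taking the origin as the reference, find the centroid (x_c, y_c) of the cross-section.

x_c = 29.48 in, y_c = 54.57 in

Part | A | x̄ᵢ | ȳᵢ | A·x̄ᵢ | A·ȳᵢ
vertical leg | 3300.00 | 10.00 | 82.50 | 33000.00 | 272250.00
horizontal leg | 2520.00 | 55.00 | 18.00 | 138600.00 | 45360.00
Σ | 5820.00 |  |  | 171600.00 | 317610.00
x_c = 171600.00 / 5820.00 = 29.48 in
y_c = 317610.00 / 5820.00 = 54.57 in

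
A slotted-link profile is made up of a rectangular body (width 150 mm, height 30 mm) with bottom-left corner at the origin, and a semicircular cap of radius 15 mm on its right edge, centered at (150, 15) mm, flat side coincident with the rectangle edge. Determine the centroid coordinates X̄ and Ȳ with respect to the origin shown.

rectangular body: A = 150 × 30 = 4500.00, centroid at (75.00, 15.00).
semicircular end: A = ½π·15² = 353.43, centroid at (156.37, 15.00).
ΣA = 4853.43 mm², ΣAX̄ = 392764.38 mm³, ΣAȲ = 72801.44 mm³.
X̄ = 392764.38/4853.43 = 80.93 mm; Ȳ = 72801.44/4853.43 = 15.00 mm.

X̄ = 80.93 mm, Ȳ = 15.00 mm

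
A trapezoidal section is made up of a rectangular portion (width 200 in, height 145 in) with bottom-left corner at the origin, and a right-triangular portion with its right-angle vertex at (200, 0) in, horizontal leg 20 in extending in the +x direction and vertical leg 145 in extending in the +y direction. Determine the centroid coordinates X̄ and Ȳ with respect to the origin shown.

X̄ = 105.08 in, Ȳ = 71.35 in

rectangular portion: A = 200 × 145 = 29000.00, centroid at (100.00, 72.50).
triangular portion: A = ½·20·145 = 1450.00, centroid at (206.67, 48.33).
ΣA = 30450.00 in²
ΣAX̄ = (29000.00)(100.00) + (1450.00)(206.67) = 3199666.67 in³
ΣAȲ = (29000.00)(72.50) + (1450.00)(48.33) = 2172583.33 in³
X̄ = 3199666.67 / 30450.00 = 105.08 in
Ȳ = 2172583.33 / 30450.00 = 71.35 in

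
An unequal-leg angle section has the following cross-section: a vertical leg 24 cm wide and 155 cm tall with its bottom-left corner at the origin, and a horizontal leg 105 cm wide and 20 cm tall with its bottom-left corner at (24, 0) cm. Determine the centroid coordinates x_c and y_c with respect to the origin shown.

vertical leg: A = 24 × 155 = 3720.00, centroid at (12.00, 77.50).
horizontal leg: A = 105 × 20 = 2100.00, centroid at (76.50, 10.00).
ΣA = 5820.00 cm², ΣAx_c = 205290.00 cm³, ΣAy_c = 309300.00 cm³.
x_c = 205290.00/5820.00 = 35.27 cm; y_c = 309300.00/5820.00 = 53.14 cm.

x_c = 35.27 cm, y_c = 53.14 cm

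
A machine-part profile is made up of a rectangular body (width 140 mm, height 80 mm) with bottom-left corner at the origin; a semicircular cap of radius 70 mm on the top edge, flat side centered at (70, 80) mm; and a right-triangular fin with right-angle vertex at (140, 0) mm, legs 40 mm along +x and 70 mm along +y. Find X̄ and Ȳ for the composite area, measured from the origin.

X̄ = 75.75 mm, Ȳ = 65.29 mm

rectangular body: A = 140 × 80 = 11200.00, centroid at (70.00, 40.00).
semicircular top: A = ½π·70² = 7696.90, centroid at (70.00, 109.71).
triangular fin: A = ½·40·70 = 1400.00, centroid at (153.33, 23.33).
ΣA = 20296.90 mm²
ΣAX̄ = (11200.00)(70.00) + (7696.90)(70.00) + (1400.00)(153.33) = 1537449.81 mm³
ΣAȲ = (11200.00)(40.00) + (7696.90)(109.71) + (1400.00)(23.33) = 1325085.49 mm³
X̄ = 1537449.81 / 20296.90 = 75.75 mm
Ȳ = 1325085.49 / 20296.90 = 65.29 mm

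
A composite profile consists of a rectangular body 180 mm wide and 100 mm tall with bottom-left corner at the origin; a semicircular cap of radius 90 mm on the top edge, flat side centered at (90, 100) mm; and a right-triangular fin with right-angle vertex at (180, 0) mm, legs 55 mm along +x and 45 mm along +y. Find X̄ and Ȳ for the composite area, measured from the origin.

Part | A | x̄ᵢ | ȳᵢ | A·x̄ᵢ | A·ȳᵢ
rectangular body | 18000.00 | 90.00 | 50.00 | 1620000.00 | 900000.00
semicircular top | 12723.45 | 90.00 | 138.20 | 1145110.52 | 1758345.02
triangular fin | 1237.50 | 198.33 | 15.00 | 245437.50 | 18562.50
Σ | 31960.95 |  |  | 3010548.02 | 2676907.52
X̄ = 3010548.02 / 31960.95 = 94.19 mm
Ȳ = 2676907.52 / 31960.95 = 83.76 mm

X̄ = 94.19 mm, Ȳ = 83.76 mm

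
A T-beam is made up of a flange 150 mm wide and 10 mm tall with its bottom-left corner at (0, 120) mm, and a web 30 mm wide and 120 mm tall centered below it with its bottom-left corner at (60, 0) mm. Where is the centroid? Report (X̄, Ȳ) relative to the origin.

X̄ = 75.00 mm, Ȳ = 79.12 mm

web: A = 30 × 120 = 3600.00, centroid at (75.00, 60.00).
flange: A = 150 × 10 = 1500.00, centroid at (75.00, 125.00).
ΣA = 5100.00 mm², ΣAX̄ = 382500.00 mm³, ΣAȲ = 403500.00 mm³.
X̄ = 382500.00/5100.00 = 75.00 mm; Ȳ = 403500.00/5100.00 = 79.12 mm.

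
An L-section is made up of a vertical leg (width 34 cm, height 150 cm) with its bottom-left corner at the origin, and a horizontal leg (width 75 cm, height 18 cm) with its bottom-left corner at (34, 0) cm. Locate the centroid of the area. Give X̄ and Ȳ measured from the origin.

X̄ = 28.41 cm, Ȳ = 61.19 cm

vertical leg: A = 34 × 150 = 5100.00, centroid at (17.00, 75.00).
horizontal leg: A = 75 × 18 = 1350.00, centroid at (71.50, 9.00).
ΣA = 6450.00 cm²
ΣAX̄ = (5100.00)(17.00) + (1350.00)(71.50) = 183225.00 cm³
ΣAȲ = (5100.00)(75.00) + (1350.00)(9.00) = 394650.00 cm³
X̄ = 183225.00 / 6450.00 = 28.41 cm
Ȳ = 394650.00 / 6450.00 = 61.19 cm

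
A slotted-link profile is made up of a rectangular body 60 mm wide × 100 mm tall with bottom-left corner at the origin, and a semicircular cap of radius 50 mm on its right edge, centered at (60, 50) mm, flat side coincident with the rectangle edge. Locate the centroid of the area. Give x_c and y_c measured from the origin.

Part | A | x̄ᵢ | ȳᵢ | A·x̄ᵢ | A·ȳᵢ
rectangular body | 6000.00 | 30.00 | 50.00 | 180000.00 | 300000.00
semicircular end | 3926.99 | 81.22 | 50.00 | 318952.78 | 196349.54
Σ | 9926.99 |  |  | 498952.78 | 496349.54
x_c = 498952.78 / 9926.99 = 50.26 mm
y_c = 496349.54 / 9926.99 = 50.00 mm

x_c = 50.26 mm, y_c = 50.00 mm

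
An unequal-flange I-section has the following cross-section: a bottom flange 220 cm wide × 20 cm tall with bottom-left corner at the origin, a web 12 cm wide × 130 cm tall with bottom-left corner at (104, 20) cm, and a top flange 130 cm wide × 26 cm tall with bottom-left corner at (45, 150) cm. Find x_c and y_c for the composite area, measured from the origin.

x_c = 110.00 cm, y_c = 77.90 cm

Part | A | x̄ᵢ | ȳᵢ | A·x̄ᵢ | A·ȳᵢ
bottom flange | 4400.00 | 110.00 | 10.00 | 484000.00 | 44000.00
web | 1560.00 | 110.00 | 85.00 | 171600.00 | 132600.00
top flange | 3380.00 | 110.00 | 163.00 | 371800.00 | 550940.00
Σ | 9340.00 |  |  | 1027400.00 | 727540.00
x_c = 1027400.00 / 9340.00 = 110.00 cm
y_c = 727540.00 / 9340.00 = 77.90 cm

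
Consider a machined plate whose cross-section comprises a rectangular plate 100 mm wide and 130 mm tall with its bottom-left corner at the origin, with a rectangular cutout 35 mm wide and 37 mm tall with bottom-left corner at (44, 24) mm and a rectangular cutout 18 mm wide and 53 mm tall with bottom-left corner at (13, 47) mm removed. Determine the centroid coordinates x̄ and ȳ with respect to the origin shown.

plate: A = 100 × 130 = 13000.00, centroid at (50.00, 65.00).
hole 1: A = −(35 × 37) = -1295.00, centroid at (61.50, 42.50).
hole 2: A = −(18 × 53) = -954.00, centroid at (22.00, 73.50).
ΣA = 10751.00 mm², ΣAx̄ = 549369.50 mm³, ΣAȳ = 719843.50 mm³.
x̄ = 549369.50/10751.00 = 51.10 mm; ȳ = 719843.50/10751.00 = 66.96 mm.

x̄ = 51.10 mm, ȳ = 66.96 mm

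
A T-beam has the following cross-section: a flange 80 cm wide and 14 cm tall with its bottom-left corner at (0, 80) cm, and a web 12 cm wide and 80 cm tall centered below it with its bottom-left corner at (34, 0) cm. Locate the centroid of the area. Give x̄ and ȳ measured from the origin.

Part | A | x̄ᵢ | ȳᵢ | A·x̄ᵢ | A·ȳᵢ
web | 960.00 | 40.00 | 40.00 | 38400.00 | 38400.00
flange | 1120.00 | 40.00 | 87.00 | 44800.00 | 97440.00
Σ | 2080.00 |  |  | 83200.00 | 135840.00
x̄ = 83200.00 / 2080.00 = 40.00 cm
ȳ = 135840.00 / 2080.00 = 65.31 cm

x̄ = 40.00 cm, ȳ = 65.31 cm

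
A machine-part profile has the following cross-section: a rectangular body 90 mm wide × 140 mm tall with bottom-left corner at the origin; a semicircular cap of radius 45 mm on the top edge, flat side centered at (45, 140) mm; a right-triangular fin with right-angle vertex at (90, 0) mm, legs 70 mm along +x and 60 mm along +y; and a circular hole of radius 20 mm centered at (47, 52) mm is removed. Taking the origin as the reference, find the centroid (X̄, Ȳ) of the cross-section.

X̄ = 53.48 mm, Ȳ = 82.09 mm

rectangular body: A = 90 × 140 = 12600.00, centroid at (45.00, 70.00).
semicircular top: A = ½π·45² = 3180.86, centroid at (45.00, 159.10).
triangular fin: A = ½·70·60 = 2100.00, centroid at (113.33, 20.00).
hole: A = −π·20² = -1256.64, centroid at (47.00, 52.00).
ΣA = 16624.23 mm², ΣAX̄ = 889076.87 mm³, ΣAȲ = 1364725.63 mm³.
X̄ = 889076.87/16624.23 = 53.48 mm; Ȳ = 1364725.63/16624.23 = 82.09 mm.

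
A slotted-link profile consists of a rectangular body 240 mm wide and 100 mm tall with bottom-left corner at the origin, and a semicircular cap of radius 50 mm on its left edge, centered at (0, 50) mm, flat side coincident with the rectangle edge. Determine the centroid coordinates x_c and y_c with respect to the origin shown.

Part | A | x̄ᵢ | ȳᵢ | A·x̄ᵢ | A·ȳᵢ
rectangular body | 24000.00 | 120.00 | 50.00 | 2880000.00 | 1200000.00
semicircular end | 3926.99 | -21.22 | 50.00 | -83333.33 | 196349.54
Σ | 27926.99 |  |  | 2796666.67 | 1396349.54
x_c = 2796666.67 / 27926.99 = 100.14 mm
y_c = 1396349.54 / 27926.99 = 50.00 mm

x_c = 100.14 mm, y_c = 50.00 mm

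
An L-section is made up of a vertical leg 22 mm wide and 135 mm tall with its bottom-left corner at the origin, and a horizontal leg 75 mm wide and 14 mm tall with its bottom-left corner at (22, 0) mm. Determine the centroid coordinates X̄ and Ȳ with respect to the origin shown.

X̄ = 23.67 mm, Ȳ = 51.70 mm

vertical leg: A = 22 × 135 = 2970.00, centroid at (11.00, 67.50).
horizontal leg: A = 75 × 14 = 1050.00, centroid at (59.50, 7.00).
ΣA = 4020.00 mm²
ΣAX̄ = (2970.00)(11.00) + (1050.00)(59.50) = 95145.00 mm³
ΣAȲ = (2970.00)(67.50) + (1050.00)(7.00) = 207825.00 mm³
X̄ = 95145.00 / 4020.00 = 23.67 mm
Ȳ = 207825.00 / 4020.00 = 51.70 mm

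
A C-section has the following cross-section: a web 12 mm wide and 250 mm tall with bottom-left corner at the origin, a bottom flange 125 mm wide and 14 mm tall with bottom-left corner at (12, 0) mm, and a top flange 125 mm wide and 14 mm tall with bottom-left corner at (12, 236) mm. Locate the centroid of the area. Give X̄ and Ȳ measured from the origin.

X̄ = 42.88 mm, Ȳ = 125.00 mm

web: A = 12 × 250 = 3000.00, centroid at (6.00, 125.00).
bottom flange: A = 125 × 14 = 1750.00, centroid at (74.50, 7.00).
top flange: A = 125 × 14 = 1750.00, centroid at (74.50, 243.00).
ΣA = 6500.00 mm², ΣAX̄ = 278750.00 mm³, ΣAȲ = 812500.00 mm³.
X̄ = 278750.00/6500.00 = 42.88 mm; Ȳ = 812500.00/6500.00 = 125.00 mm.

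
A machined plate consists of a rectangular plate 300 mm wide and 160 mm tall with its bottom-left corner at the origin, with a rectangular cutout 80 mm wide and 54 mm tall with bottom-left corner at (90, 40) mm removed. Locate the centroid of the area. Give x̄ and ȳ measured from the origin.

plate: A = 300 × 160 = 48000.00, centroid at (150.00, 80.00).
hole: A = −(80 × 54) = -4320.00, centroid at (130.00, 67.00).
ΣA = 43680.00 mm², ΣAx̄ = 6638400.00 mm³, ΣAȳ = 3550560.00 mm³.
x̄ = 6638400.00/43680.00 = 151.98 mm; ȳ = 3550560.00/43680.00 = 81.29 mm.

x̄ = 151.98 mm, ȳ = 81.29 mm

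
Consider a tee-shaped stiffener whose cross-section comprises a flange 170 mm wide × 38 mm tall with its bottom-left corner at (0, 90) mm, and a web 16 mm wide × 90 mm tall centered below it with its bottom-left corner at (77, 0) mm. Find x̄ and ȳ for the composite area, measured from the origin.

x̄ = 85.00 mm, ȳ = 97.33 mm

web: A = 16 × 90 = 1440.00, centroid at (85.00, 45.00).
flange: A = 170 × 38 = 6460.00, centroid at (85.00, 109.00).
ΣA = 7900.00 mm²
ΣAx̄ = (1440.00)(85.00) + (6460.00)(85.00) = 671500.00 mm³
ΣAȳ = (1440.00)(45.00) + (6460.00)(109.00) = 768940.00 mm³
x̄ = 671500.00 / 7900.00 = 85.00 mm
ȳ = 768940.00 / 7900.00 = 97.33 mm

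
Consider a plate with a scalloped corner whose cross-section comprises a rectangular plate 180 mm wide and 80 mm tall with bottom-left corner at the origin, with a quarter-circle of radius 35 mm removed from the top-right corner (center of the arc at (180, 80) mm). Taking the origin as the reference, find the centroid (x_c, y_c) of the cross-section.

plate: A = 180 × 80 = 14400.00, centroid at (90.00, 40.00).
removed quarter-circle: A = −¼π·35² = -962.11, centroid at (165.15, 65.15).
ΣA = 13437.89 mm²
ΣAx_c = (14400.00)(90.00) + (-962.11)(165.15) = 1137111.37 mm³
ΣAy_c = (14400.00)(40.00) + (-962.11)(65.15) = 513322.65 mm³
x_c = 1137111.37 / 13437.89 = 84.62 mm
y_c = 513322.65 / 13437.89 = 38.20 mm

x_c = 84.62 mm, y_c = 38.20 mm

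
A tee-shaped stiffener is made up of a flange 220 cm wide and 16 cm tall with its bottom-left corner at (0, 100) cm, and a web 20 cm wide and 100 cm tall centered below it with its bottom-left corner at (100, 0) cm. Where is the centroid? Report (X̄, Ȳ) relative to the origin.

X̄ = 110.00 cm, Ȳ = 86.99 cm

web: A = 20 × 100 = 2000.00, centroid at (110.00, 50.00).
flange: A = 220 × 16 = 3520.00, centroid at (110.00, 108.00).
ΣA = 5520.00 cm²
ΣAX̄ = (2000.00)(110.00) + (3520.00)(110.00) = 607200.00 cm³
ΣAȲ = (2000.00)(50.00) + (3520.00)(108.00) = 480160.00 cm³
X̄ = 607200.00 / 5520.00 = 110.00 cm
Ȳ = 480160.00 / 5520.00 = 86.99 cm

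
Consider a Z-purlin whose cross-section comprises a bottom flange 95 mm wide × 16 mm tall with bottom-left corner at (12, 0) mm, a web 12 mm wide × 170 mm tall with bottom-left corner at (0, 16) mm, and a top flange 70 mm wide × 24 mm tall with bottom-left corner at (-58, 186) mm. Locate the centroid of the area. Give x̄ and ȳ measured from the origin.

x̄ = 12.22 mm, ȳ = 105.12 mm

Part | A | x̄ᵢ | ȳᵢ | A·x̄ᵢ | A·ȳᵢ
bottom flange | 1520.00 | 59.50 | 8.00 | 90440.00 | 12160.00
web | 2040.00 | 6.00 | 101.00 | 12240.00 | 206040.00
top flange | 1680.00 | -23.00 | 198.00 | -38640.00 | 332640.00
Σ | 5240.00 |  |  | 64040.00 | 550840.00
x̄ = 64040.00 / 5240.00 = 12.22 mm
ȳ = 550840.00 / 5240.00 = 105.12 mm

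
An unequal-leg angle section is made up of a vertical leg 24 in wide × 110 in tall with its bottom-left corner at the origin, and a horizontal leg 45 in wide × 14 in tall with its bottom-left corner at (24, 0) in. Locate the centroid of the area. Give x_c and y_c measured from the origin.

vertical leg: A = 24 × 110 = 2640.00, centroid at (12.00, 55.00).
horizontal leg: A = 45 × 14 = 630.00, centroid at (46.50, 7.00).
ΣA = 3270.00 in², ΣAx_c = 60975.00 in³, ΣAy_c = 149610.00 in³.
x_c = 60975.00/3270.00 = 18.65 in; y_c = 149610.00/3270.00 = 45.75 in.

x_c = 18.65 in, y_c = 45.75 in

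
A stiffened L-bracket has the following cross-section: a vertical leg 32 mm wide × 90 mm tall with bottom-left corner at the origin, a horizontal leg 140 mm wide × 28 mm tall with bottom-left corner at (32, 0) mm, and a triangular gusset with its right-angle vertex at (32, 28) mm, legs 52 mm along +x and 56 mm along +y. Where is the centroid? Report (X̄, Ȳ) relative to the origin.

Part | A | x̄ᵢ | ȳᵢ | A·x̄ᵢ | A·ȳᵢ
vertical leg | 2880.00 | 16.00 | 45.00 | 46080.00 | 129600.00
horizontal leg | 3920.00 | 102.00 | 14.00 | 399840.00 | 54880.00
gusset | 1456.00 | 49.33 | 46.67 | 71829.33 | 67946.67
Σ | 8256.00 |  |  | 517749.33 | 252426.67
X̄ = 517749.33 / 8256.00 = 62.71 mm
Ȳ = 252426.67 / 8256.00 = 30.57 mm

X̄ = 62.71 mm, Ȳ = 30.57 mm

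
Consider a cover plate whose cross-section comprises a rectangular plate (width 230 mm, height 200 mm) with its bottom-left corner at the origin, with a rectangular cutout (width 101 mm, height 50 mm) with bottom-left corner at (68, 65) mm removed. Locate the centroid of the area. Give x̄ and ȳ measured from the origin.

Part | A | x̄ᵢ | ȳᵢ | A·x̄ᵢ | A·ȳᵢ
plate | 46000.00 | 115.00 | 100.00 | 5290000.00 | 4600000.00
hole | -5050.00 | 118.50 | 90.00 | -598425.00 | -454500.00
Σ | 40950.00 |  |  | 4691575.00 | 4145500.00
x̄ = 4691575.00 / 40950.00 = 114.57 mm
ȳ = 4145500.00 / 40950.00 = 101.23 mm

x̄ = 114.57 mm, ȳ = 101.23 mm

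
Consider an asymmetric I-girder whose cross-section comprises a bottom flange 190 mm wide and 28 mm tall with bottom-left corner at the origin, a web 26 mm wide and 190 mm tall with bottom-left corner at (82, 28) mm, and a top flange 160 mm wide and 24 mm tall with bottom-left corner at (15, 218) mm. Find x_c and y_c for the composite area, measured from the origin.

x_c = 95.00 mm, y_c = 111.01 mm

bottom flange: A = 190 × 28 = 5320.00, centroid at (95.00, 14.00).
web: A = 26 × 190 = 4940.00, centroid at (95.00, 123.00).
top flange: A = 160 × 24 = 3840.00, centroid at (95.00, 230.00).
ΣA = 14100.00 mm²
ΣAx_c = (5320.00)(95.00) + (4940.00)(95.00) + (3840.00)(95.00) = 1339500.00 mm³
ΣAy_c = (5320.00)(14.00) + (4940.00)(123.00) + (3840.00)(230.00) = 1565300.00 mm³
x_c = 1339500.00 / 14100.00 = 95.00 mm
y_c = 1565300.00 / 14100.00 = 111.01 mm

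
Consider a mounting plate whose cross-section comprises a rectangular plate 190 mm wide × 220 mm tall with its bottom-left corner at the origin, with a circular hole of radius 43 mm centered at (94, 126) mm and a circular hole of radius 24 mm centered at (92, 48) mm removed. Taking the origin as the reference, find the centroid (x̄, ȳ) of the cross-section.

x̄ = 95.33 mm, ȳ = 110.56 mm

plate: A = 190 × 220 = 41800.00, centroid at (95.00, 110.00).
hole 1: A = −π·43² = -5808.80, centroid at (94.00, 126.00).
hole 2: A = −π·24² = -1809.56, centroid at (92.00, 48.00).
ΣA = 34181.64 mm², ΣAx̄ = 3258493.07 mm³, ΣAȳ = 3779231.84 mm³.
x̄ = 3258493.07/34181.64 = 95.33 mm; ȳ = 3779231.84/34181.64 = 110.56 mm.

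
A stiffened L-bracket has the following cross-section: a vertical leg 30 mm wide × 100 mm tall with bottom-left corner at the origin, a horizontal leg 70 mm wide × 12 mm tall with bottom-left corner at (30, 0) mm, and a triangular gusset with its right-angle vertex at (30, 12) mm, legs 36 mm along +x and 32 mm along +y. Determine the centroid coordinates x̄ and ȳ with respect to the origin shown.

x̄ = 28.03 mm, ȳ = 38.07 mm

Part | A | x̄ᵢ | ȳᵢ | A·x̄ᵢ | A·ȳᵢ
vertical leg | 3000.00 | 15.00 | 50.00 | 45000.00 | 150000.00
horizontal leg | 840.00 | 65.00 | 6.00 | 54600.00 | 5040.00
gusset | 576.00 | 42.00 | 22.67 | 24192.00 | 13056.00
Σ | 4416.00 |  |  | 123792.00 | 168096.00
x̄ = 123792.00 / 4416.00 = 28.03 mm
ȳ = 168096.00 / 4416.00 = 38.07 mm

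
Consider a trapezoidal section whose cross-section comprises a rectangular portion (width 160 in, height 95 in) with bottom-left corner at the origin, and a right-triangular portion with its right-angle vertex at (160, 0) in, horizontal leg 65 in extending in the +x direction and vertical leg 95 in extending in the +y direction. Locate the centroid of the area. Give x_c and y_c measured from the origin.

rectangular portion: A = 160 × 95 = 15200.00, centroid at (80.00, 47.50).
triangular portion: A = ½·65·95 = 3087.50, centroid at (181.67, 31.67).
ΣA = 18287.50 in²
ΣAx_c = (15200.00)(80.00) + (3087.50)(181.67) = 1776895.83 in³
ΣAy_c = (15200.00)(47.50) + (3087.50)(31.67) = 819770.83 in³
x_c = 1776895.83 / 18287.50 = 97.16 in
y_c = 819770.83 / 18287.50 = 44.83 in

x_c = 97.16 in, y_c = 44.83 in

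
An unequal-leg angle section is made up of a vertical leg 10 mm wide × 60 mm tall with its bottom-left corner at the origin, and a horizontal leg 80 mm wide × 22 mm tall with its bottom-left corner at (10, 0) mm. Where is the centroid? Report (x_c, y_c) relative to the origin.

vertical leg: A = 10 × 60 = 600.00, centroid at (5.00, 30.00).
horizontal leg: A = 80 × 22 = 1760.00, centroid at (50.00, 11.00).
ΣA = 2360.00 mm², ΣAx_c = 91000.00 mm³, ΣAy_c = 37360.00 mm³.
x_c = 91000.00/2360.00 = 38.56 mm; y_c = 37360.00/2360.00 = 15.83 mm.

x_c = 38.56 mm, y_c = 15.83 mm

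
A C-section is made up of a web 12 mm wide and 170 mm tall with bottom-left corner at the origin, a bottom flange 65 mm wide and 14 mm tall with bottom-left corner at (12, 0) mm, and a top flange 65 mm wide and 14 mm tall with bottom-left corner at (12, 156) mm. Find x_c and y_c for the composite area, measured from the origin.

Part | A | x̄ᵢ | ȳᵢ | A·x̄ᵢ | A·ȳᵢ
web | 2040.00 | 6.00 | 85.00 | 12240.00 | 173400.00
bottom flange | 910.00 | 44.50 | 7.00 | 40495.00 | 6370.00
top flange | 910.00 | 44.50 | 163.00 | 40495.00 | 148330.00
Σ | 3860.00 |  |  | 93230.00 | 328100.00
x_c = 93230.00 / 3860.00 = 24.15 mm
y_c = 328100.00 / 3860.00 = 85.00 mm

x_c = 24.15 mm, y_c = 85.00 mm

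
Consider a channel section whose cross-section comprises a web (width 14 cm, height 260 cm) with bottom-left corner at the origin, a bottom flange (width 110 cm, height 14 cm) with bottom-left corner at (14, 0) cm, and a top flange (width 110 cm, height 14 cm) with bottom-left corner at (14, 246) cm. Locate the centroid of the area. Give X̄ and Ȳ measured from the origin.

Part | A | x̄ᵢ | ȳᵢ | A·x̄ᵢ | A·ȳᵢ
web | 3640.00 | 7.00 | 130.00 | 25480.00 | 473200.00
bottom flange | 1540.00 | 69.00 | 7.00 | 106260.00 | 10780.00
top flange | 1540.00 | 69.00 | 253.00 | 106260.00 | 389620.00
Σ | 6720.00 |  |  | 238000.00 | 873600.00
X̄ = 238000.00 / 6720.00 = 35.42 cm
Ȳ = 873600.00 / 6720.00 = 130.00 cm

X̄ = 35.42 cm, Ȳ = 130.00 cm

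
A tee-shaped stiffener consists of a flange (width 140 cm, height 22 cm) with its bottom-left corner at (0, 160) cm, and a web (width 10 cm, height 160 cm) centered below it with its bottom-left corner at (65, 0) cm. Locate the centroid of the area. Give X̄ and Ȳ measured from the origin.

X̄ = 70.00 cm, Ȳ = 139.89 cm

web: A = 10 × 160 = 1600.00, centroid at (70.00, 80.00).
flange: A = 140 × 22 = 3080.00, centroid at (70.00, 171.00).
ΣA = 4680.00 cm², ΣAX̄ = 327600.00 cm³, ΣAȲ = 654680.00 cm³.
X̄ = 327600.00/4680.00 = 70.00 cm; Ȳ = 654680.00/4680.00 = 139.89 cm.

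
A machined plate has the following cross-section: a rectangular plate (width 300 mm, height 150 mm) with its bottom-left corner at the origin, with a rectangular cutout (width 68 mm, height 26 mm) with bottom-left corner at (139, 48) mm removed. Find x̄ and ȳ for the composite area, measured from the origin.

plate: A = 300 × 150 = 45000.00, centroid at (150.00, 75.00).
hole: A = −(68 × 26) = -1768.00, centroid at (173.00, 61.00).
ΣA = 43232.00 mm², ΣAx̄ = 6444136.00 mm³, ΣAȳ = 3267152.00 mm³.
x̄ = 6444136.00/43232.00 = 149.06 mm; ȳ = 3267152.00/43232.00 = 75.57 mm.

x̄ = 149.06 mm, ȳ = 75.57 mm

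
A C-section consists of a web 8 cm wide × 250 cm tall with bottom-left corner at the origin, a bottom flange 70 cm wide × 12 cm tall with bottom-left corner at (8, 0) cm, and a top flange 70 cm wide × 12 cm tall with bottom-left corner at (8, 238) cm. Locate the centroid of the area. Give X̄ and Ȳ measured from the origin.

Part | A | x̄ᵢ | ȳᵢ | A·x̄ᵢ | A·ȳᵢ
web | 2000.00 | 4.00 | 125.00 | 8000.00 | 250000.00
bottom flange | 840.00 | 43.00 | 6.00 | 36120.00 | 5040.00
top flange | 840.00 | 43.00 | 244.00 | 36120.00 | 204960.00
Σ | 3680.00 |  |  | 80240.00 | 460000.00
X̄ = 80240.00 / 3680.00 = 21.80 cm
Ȳ = 460000.00 / 3680.00 = 125.00 cm

X̄ = 21.80 cm, Ȳ = 125.00 cm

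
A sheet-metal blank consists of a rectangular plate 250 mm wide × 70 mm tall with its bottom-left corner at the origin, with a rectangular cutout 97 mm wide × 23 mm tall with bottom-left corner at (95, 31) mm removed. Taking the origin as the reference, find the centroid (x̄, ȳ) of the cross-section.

Part | A | x̄ᵢ | ȳᵢ | A·x̄ᵢ | A·ȳᵢ
plate | 17500.00 | 125.00 | 35.00 | 2187500.00 | 612500.00
hole | -2231.00 | 143.50 | 42.50 | -320148.50 | -94817.50
Σ | 15269.00 |  |  | 1867351.50 | 517682.50
x̄ = 1867351.50 / 15269.00 = 122.30 mm
ȳ = 517682.50 / 15269.00 = 33.90 mm

x̄ = 122.30 mm, ȳ = 33.90 mm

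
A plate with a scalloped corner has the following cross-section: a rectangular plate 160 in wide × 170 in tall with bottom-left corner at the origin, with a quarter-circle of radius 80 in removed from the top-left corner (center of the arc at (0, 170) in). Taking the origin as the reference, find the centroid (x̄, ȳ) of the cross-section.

Part | A | x̄ᵢ | ȳᵢ | A·x̄ᵢ | A·ȳᵢ
plate | 27200.00 | 80.00 | 85.00 | 2176000.00 | 2312000.00
removed quarter-circle | -5026.55 | 33.95 | 136.05 | -170666.67 | -683846.54
Σ | 22173.45 |  |  | 2005333.33 | 1628153.46
x̄ = 2005333.33 / 22173.45 = 90.44 in
ȳ = 1628153.46 / 22173.45 = 73.43 in

x̄ = 90.44 in, ȳ = 73.43 in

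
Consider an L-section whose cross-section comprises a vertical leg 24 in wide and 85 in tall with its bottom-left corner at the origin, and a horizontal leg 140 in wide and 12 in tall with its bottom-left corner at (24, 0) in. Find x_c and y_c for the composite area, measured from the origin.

vertical leg: A = 24 × 85 = 2040.00, centroid at (12.00, 42.50).
horizontal leg: A = 140 × 12 = 1680.00, centroid at (94.00, 6.00).
ΣA = 3720.00 in², ΣAx_c = 182400.00 in³, ΣAy_c = 96780.00 in³.
x_c = 182400.00/3720.00 = 49.03 in; y_c = 96780.00/3720.00 = 26.02 in.

x_c = 49.03 in, y_c = 26.02 in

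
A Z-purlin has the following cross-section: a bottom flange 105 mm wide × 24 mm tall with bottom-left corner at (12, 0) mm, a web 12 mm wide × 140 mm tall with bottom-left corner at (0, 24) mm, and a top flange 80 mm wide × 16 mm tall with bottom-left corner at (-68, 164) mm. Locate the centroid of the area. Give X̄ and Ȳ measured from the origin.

X̄ = 24.96 mm, Ȳ = 74.51 mm

bottom flange: A = 105 × 24 = 2520.00, centroid at (64.50, 12.00).
web: A = 12 × 140 = 1680.00, centroid at (6.00, 94.00).
top flange: A = 80 × 16 = 1280.00, centroid at (-28.00, 172.00).
ΣA = 5480.00 mm²
ΣAX̄ = (2520.00)(64.50) + (1680.00)(6.00) + (1280.00)(-28.00) = 136780.00 mm³
ΣAȲ = (2520.00)(12.00) + (1680.00)(94.00) + (1280.00)(172.00) = 408320.00 mm³
X̄ = 136780.00 / 5480.00 = 24.96 mm
Ȳ = 408320.00 / 5480.00 = 74.51 mm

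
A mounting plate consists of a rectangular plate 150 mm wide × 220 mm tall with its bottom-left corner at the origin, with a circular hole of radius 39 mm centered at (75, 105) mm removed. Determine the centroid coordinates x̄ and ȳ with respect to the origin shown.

plate: A = 150 × 220 = 33000.00, centroid at (75.00, 110.00).
hole: A = −π·39² = -4778.36, centroid at (75.00, 105.00).
ΣA = 28221.64 mm²
ΣAx̄ = (33000.00)(75.00) + (-4778.36)(75.00) = 2116622.82 mm³
ΣAȳ = (33000.00)(110.00) + (-4778.36)(105.00) = 3128271.95 mm³
x̄ = 2116622.82 / 28221.64 = 75.00 mm
ȳ = 3128271.95 / 28221.64 = 110.85 mm

x̄ = 75.00 mm, ȳ = 110.85 mm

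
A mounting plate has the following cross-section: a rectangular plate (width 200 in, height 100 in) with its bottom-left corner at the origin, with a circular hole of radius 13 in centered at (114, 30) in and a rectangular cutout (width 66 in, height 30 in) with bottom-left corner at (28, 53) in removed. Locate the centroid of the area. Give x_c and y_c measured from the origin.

x_c = 103.99 in, y_c = 48.57 in

Part | A | x̄ᵢ | ȳᵢ | A·x̄ᵢ | A·ȳᵢ
plate | 20000.00 | 100.00 | 50.00 | 2000000.00 | 1000000.00
hole 1 | -530.93 | 114.00 | 30.00 | -60525.92 | -15927.87
hole 2 | -1980.00 | 61.00 | 68.00 | -120780.00 | -134640.00
Σ | 17489.07 |  |  | 1818694.08 | 849432.13
x_c = 1818694.08 / 17489.07 = 103.99 in
y_c = 849432.13 / 17489.07 = 48.57 in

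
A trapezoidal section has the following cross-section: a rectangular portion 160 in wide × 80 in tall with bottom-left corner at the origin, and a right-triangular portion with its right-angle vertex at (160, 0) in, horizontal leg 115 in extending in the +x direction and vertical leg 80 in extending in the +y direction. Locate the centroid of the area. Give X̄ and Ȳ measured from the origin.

rectangular portion: A = 160 × 80 = 12800.00, centroid at (80.00, 40.00).
triangular portion: A = ½·115·80 = 4600.00, centroid at (198.33, 26.67).
ΣA = 17400.00 in², ΣAX̄ = 1936333.33 in³, ΣAȲ = 634666.67 in³.
X̄ = 1936333.33/17400.00 = 111.28 in; Ȳ = 634666.67/17400.00 = 36.48 in.

X̄ = 111.28 in, Ȳ = 36.48 in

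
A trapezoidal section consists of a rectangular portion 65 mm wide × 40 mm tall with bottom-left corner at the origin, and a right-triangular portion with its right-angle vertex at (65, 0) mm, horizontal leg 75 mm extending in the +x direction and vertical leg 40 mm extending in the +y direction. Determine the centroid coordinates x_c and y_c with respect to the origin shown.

x_c = 53.54 mm, y_c = 17.56 mm

Part | A | x̄ᵢ | ȳᵢ | A·x̄ᵢ | A·ȳᵢ
rectangular portion | 2600.00 | 32.50 | 20.00 | 84500.00 | 52000.00
triangular portion | 1500.00 | 90.00 | 13.33 | 135000.00 | 20000.00
Σ | 4100.00 |  |  | 219500.00 | 72000.00
x_c = 219500.00 / 4100.00 = 53.54 mm
y_c = 72000.00 / 4100.00 = 17.56 mm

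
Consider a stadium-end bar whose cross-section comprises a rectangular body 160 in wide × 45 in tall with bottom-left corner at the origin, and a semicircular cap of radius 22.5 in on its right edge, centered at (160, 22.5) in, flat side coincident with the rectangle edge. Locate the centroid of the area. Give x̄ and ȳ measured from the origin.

x̄ = 88.91 in, ȳ = 22.50 in

rectangular body: A = 160 × 45 = 7200.00, centroid at (80.00, 22.50).
semicircular end: A = ½π·22.5² = 795.22, centroid at (169.55, 22.50).
ΣA = 7995.22 in²
ΣAx̄ = (7200.00)(80.00) + (795.22)(169.55) = 710828.25 in³
ΣAȳ = (7200.00)(22.50) + (795.22)(22.50) = 179892.35 in³
x̄ = 710828.25 / 7995.22 = 88.91 in
ȳ = 179892.35 / 7995.22 = 22.50 in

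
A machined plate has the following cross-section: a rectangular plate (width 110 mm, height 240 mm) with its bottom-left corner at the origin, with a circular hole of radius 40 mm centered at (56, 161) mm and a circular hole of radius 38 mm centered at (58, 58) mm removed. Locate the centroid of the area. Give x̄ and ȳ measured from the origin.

plate: A = 110 × 240 = 26400.00, centroid at (55.00, 120.00).
hole 1: A = −π·40² = -5026.55, centroid at (56.00, 161.00).
hole 2: A = −π·38² = -4536.46, centroid at (58.00, 58.00).
ΣA = 16836.99 mm²
ΣAx̄ = (26400.00)(55.00) + (-5026.55)(56.00) + (-4536.46)(58.00) = 907398.63 mm³
ΣAȳ = (26400.00)(120.00) + (-5026.55)(161.00) + (-4536.46)(58.00) = 2095611.06 mm³
x̄ = 907398.63 / 16836.99 = 53.89 mm
ȳ = 2095611.06 / 16836.99 = 124.46 mm

x̄ = 53.89 mm, ȳ = 124.46 mm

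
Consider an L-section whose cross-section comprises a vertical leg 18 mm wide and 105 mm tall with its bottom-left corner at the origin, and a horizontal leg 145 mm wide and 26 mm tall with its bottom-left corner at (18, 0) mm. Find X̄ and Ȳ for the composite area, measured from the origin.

X̄ = 63.29 mm, Ȳ = 26.19 mm

Part | A | x̄ᵢ | ȳᵢ | A·x̄ᵢ | A·ȳᵢ
vertical leg | 1890.00 | 9.00 | 52.50 | 17010.00 | 99225.00
horizontal leg | 3770.00 | 90.50 | 13.00 | 341185.00 | 49010.00
Σ | 5660.00 |  |  | 358195.00 | 148235.00
X̄ = 358195.00 / 5660.00 = 63.29 mm
Ȳ = 148235.00 / 5660.00 = 26.19 mm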